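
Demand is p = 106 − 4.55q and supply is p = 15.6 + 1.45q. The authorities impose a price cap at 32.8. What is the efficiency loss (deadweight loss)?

Competitive equilibrium: 106 − 4.55q = 15.6 + 1.45q → q* = 15.0667, p* = 37.4467.
At the ceiling p = 32.8, quantity supplied = (32.8 − 15.6)/1.45 = 11.8621.
Willingness to pay at q' = 11.8621: 106 − 4.55·11.8621 = 52.0274.
Δq = 15.0667 − 11.8621 = 3.2046; wedge = 52.0274 − 32.8 = 19.2274.
The triangle = ½ × 3.2046 × 19.2274 = 30.81.

30.81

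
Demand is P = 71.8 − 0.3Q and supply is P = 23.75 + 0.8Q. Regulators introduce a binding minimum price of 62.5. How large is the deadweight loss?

88.46

Competitive equilibrium: 71.8 − 0.3Q = 23.75 + 0.8Q → Q* = 43.6818, P* = 58.6955.
At the floor P = 62.5, quantity demanded = (71.8 − 62.5)/0.3 = 31.
Sellers' marginal cost at Q' = 31: 23.75 + 0.8·31 = 48.55.
ΔQ = 43.6818 − 31 = 12.6818; wedge = 62.5 − 48.55 = 13.95.
Welfare loss = ½ × 12.6818 × 13.95 = 88.46.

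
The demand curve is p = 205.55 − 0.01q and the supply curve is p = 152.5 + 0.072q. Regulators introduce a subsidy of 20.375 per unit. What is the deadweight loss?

2531.35

Competitive equilibrium: 205.55 − 0.01q = 152.5 + 0.072q → q* = 646.9512, p* = 199.0805.
The subsidy lowers effective supply by 20.375: p = 132.125 + 0.072q.
New quantity: 205.55 − 0.01q = 132.125 + 0.072q → q' = 895.4268.
Overproduction Δq = 895.4268 − 646.9512 = 248.4756; wedge = subsidy = 20.375.
The triangle = ½ × 248.4756 × 20.375 = 2531.35.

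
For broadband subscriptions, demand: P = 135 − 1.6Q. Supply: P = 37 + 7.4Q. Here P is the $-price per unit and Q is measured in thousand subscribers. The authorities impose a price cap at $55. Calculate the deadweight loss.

Competitive equilibrium: 135 − 1.6Q = 37 + 7.4Q → Q* = 10.8889, P* = 117.5778.
At the ceiling P = 55, quantity supplied = (55 − 37)/7.4 = 2.4324.
Willingness to pay at Q' = 2.4324: 135 − 1.6·2.4324 = 131.1082.
ΔQ = 10.8889 − 2.4324 = 8.4565; wedge = 131.1082 − 55 = 76.1082.
Deadweight loss = ½ × 8.4565 × 76.1082 = $321.80 thousand.

$321.80 thousand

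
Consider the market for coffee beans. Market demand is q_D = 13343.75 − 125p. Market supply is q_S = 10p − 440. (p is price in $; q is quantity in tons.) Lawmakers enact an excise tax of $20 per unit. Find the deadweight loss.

In inverse form: demand p = 106.75 − 0.008q, supply p = 44 + 0.1q.
Competitive equilibrium: 106.75 − 0.008q = 44 + 0.1q → q* = 581.0185, p* = 102.1019.
With the tax, the buyer price exceeds the seller price by 20: (106.75 − 0.008q) − (44 + 0.1q) = 20 → q' = 395.8333.
Δq = 581.0185 − 395.8333 = 185.1852; the wedge equals the tax, 20.
DWL = ½ × 185.1852 × 20 = $1851.85.

$1851.85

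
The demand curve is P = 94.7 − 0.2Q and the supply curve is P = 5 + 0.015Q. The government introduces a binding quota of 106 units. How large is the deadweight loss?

10411.51

Competitive equilibrium: 94.7 − 0.2Q = 5 + 0.015Q → Q* = 417.2093, P* = 11.2581.
At Q = 106: demand price = 94.7 − 0.2·106 = 73.5; supply price = 5 + 0.015·106 = 6.59.
ΔQ = 417.2093 − 106 = 311.2093; wedge = 73.5 − 6.59 = 66.91.
Welfare loss = ½ × 311.2093 × 66.91 = 10411.51.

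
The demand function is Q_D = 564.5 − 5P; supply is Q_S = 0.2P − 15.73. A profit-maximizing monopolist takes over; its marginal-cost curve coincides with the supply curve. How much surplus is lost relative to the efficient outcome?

0.15

In inverse form: demand P = 112.9 − 0.2Q, supply P = 78.65 + 5Q.
Competitive equilibrium: 112.9 − 0.2Q = 78.65 + 5Q → Q* = 6.5865, P* = 111.5827.
Marginal revenue: MR = 112.9 − 0.4Q. Set MR = MC: 112.9 − 0.4Q = 78.65 + 5Q → Q_m = 6.3426.
Price P_m = 112.9 − 0.2·6.3426 = 111.6315; MC(Q_m) = 78.65 + 5·6.3426 = 110.363.
Competitive Q* = 6.5865, so ΔQ = 0.2439; wedge = 111.6315 − 110.363 = 1.2685.
The triangle = ½ × 0.2439 × 1.2685 = 0.15.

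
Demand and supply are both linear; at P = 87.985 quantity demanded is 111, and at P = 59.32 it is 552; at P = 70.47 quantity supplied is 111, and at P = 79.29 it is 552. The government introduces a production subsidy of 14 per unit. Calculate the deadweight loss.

1152.94

Demand slope = (59.32 − 87.985)/(552 − 111) = −0.065, so P = 95.2 − 0.065Q.
Supply slope = (79.29 − 70.47)/(552 − 111) = 0.02, so P = 68.25 + 0.02Q.
Competitive equilibrium: 95.2 − 0.065Q = 68.25 + 0.02Q → Q* = 317.0588, P* = 74.5912.
The subsidy lowers effective supply by 14: P = 54.25 + 0.02Q.
New quantity: 95.2 − 0.065Q = 54.25 + 0.02Q → Q' = 481.7647.
Overproduction ΔQ = 481.7647 − 317.0588 = 164.7059; wedge = subsidy = 14.
Deadweight loss = ½ × 164.7059 × 14 = 1152.94.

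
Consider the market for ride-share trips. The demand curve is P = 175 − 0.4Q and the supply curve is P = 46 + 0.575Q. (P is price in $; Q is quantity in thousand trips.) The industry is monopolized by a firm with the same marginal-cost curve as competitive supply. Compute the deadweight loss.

Competitive equilibrium: 175 − 0.4Q = 46 + 0.575Q → Q* = 132.3077, P* = 122.0769.
Marginal revenue: MR = 175 − 0.8Q. Set MR = MC: 175 − 0.8Q = 46 + 0.575Q → Q_m = 93.8182.
Price P_m = 175 − 0.4·93.8182 = 137.4727; MC(Q_m) = 46 + 0.575·93.8182 = 99.9455.
Competitive Q* = 132.3077, so ΔQ = 38.4895; wedge = 137.4727 − 99.9455 = 37.5272.
Welfare loss = ½ × 38.4895 × 37.5272 = $722.20 thousand.

$722.20 thousand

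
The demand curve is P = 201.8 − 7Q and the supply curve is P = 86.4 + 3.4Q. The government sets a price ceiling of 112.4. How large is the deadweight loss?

Competitive equilibrium: 201.8 − 7Q = 86.4 + 3.4Q → Q* = 11.0962, P* = 124.1269.
At the ceiling P = 112.4, quantity supplied = (112.4 − 86.4)/3.4 = 7.6471.
Willingness to pay at Q' = 7.6471: 201.8 − 7·7.6471 = 148.2703.
ΔQ = 11.0962 − 7.6471 = 3.4491; wedge = 148.2703 − 112.4 = 35.8703.
Welfare loss = ½ × 3.4491 × 35.8703 = 61.86.

61.86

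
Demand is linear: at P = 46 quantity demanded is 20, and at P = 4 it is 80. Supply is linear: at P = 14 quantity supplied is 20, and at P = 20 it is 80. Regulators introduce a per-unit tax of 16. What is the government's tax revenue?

640

Demand slope = (4 − 46)/(80 − 20) = −0.7, so P = 60 − 0.7Q.
Supply slope = (20 − 14)/(80 − 20) = 0.1, so P = 12 + 0.1Q.
Competitive equilibrium: 60 − 0.7Q = 12 + 0.1Q → Q* = 60, P* = 18.
With the tax, the buyer price exceeds the seller price by 16: (60 − 0.7Q) − (12 + 0.1Q) = 16 → Q' = 40.
Tax revenue = 16 × 40 = 640.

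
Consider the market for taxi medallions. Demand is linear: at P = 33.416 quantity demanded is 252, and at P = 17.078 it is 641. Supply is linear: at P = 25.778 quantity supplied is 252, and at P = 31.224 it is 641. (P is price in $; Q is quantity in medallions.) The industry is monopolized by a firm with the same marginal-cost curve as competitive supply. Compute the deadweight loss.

$775.79

Demand slope = (17.078 − 33.416)/(641 − 252) = −0.042, so P = 44 − 0.042Q.
Supply slope = (31.224 − 25.778)/(641 − 252) = 0.014, so P = 22.25 + 0.014Q.
Competitive equilibrium: 44 − 0.042Q = 22.25 + 0.014Q → Q* = 388.392857, P* = 27.6875.
Marginal revenue: MR = 44 − 0.084Q. Set MR = MC: 44 − 0.084Q = 22.25 + 0.014Q → Q_m = 221.938776.
Price P_m = 44 − 0.042·221.938776 = 34.678571; MC(Q_m) = 22.25 + 0.014·221.938776 = 25.357143.
Competitive Q* = 388.392857, so ΔQ = 166.454081; wedge = 34.678571 − 25.357143 = 9.321428.
Deadweight loss = ½ × 166.454081 × 9.321428 = $775.79.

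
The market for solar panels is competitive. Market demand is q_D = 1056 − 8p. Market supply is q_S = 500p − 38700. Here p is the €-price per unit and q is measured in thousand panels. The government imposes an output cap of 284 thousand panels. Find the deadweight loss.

In inverse form: demand p = 132 − 0.125q, supply p = 77.4 + 0.002q.
Competitive equilibrium: 132 − 0.125q = 77.4 + 0.002q → q* = 429.9213, p* = 78.2598.
At q = 284: demand price = 132 − 0.125·284 = 96.5; supply price = 77.4 + 0.002·284 = 77.968.
Δq = 429.9213 − 284 = 145.9213; wedge = 96.5 − 77.968 = 18.532.
Deadweight loss = ½ × 145.9213 × 18.532 = €1352.11 thousand.

€1352.11 thousand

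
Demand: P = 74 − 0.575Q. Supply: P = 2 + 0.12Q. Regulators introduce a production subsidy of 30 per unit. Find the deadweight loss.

Competitive equilibrium: 74 − 0.575Q = 2 + 0.12Q → Q* = 103.5971, P* = 14.4317.
The subsidy lowers effective supply by 30: P = 0.12Q − 28.
New quantity: 74 − 0.575Q = 0.12Q − 28 → Q' = 146.7626.
Overproduction ΔQ = 146.7626 − 103.5971 = 43.1655; wedge = subsidy = 30.
The triangle = ½ × 43.1655 × 30 = 647.48.

647.48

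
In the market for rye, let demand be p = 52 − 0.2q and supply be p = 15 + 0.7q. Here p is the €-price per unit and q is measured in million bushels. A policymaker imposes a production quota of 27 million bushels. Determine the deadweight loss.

Competitive equilibrium: 52 − 0.2q = 15 + 0.7q → q* = 41.1111, p* = 43.7778.
At q = 27: demand price = 52 − 0.2·27 = 46.6; supply price = 15 + 0.7·27 = 33.9.
Δq = 41.1111 − 27 = 14.1111; wedge = 46.6 − 33.9 = 12.7.
Welfare loss = ½ × 14.1111 × 12.7 = €89.61 million.

€89.61 million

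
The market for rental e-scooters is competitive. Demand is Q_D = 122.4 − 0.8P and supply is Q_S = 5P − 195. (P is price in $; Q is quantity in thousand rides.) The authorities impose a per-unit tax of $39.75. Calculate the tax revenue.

In inverse form: demand P = 153 − 1.25Q, supply P = 39 + 0.2Q.
Competitive equilibrium: 153 − 1.25Q = 39 + 0.2Q → Q* = 78.6207, P* = 54.7241.
With the tax, the buyer price exceeds the seller price by 39.75: (153 − 1.25Q) − (39 + 0.2Q) = 39.75 → Q' = 51.2069.
Tax revenue = 39.75 × 51.2069 = $2035.47 thousand.

$2035.47 thousand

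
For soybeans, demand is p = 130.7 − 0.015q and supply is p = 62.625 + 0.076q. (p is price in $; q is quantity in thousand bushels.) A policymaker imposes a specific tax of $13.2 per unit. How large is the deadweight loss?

$957.36 thousand

Competitive equilibrium: 130.7 − 0.015q = 62.625 + 0.076q → q* = 748.0769, p* = 119.4788.
With the tax, the buyer price exceeds the seller price by 13.2: (130.7 − 0.015q) − (62.625 + 0.076q) = 13.2 → q' = 603.022.
Δq = 748.0769 − 603.022 = 145.0549; the wedge equals the tax, 13.2.
Welfare loss = ½ × 145.0549 × 13.2 = $957.36 thousand.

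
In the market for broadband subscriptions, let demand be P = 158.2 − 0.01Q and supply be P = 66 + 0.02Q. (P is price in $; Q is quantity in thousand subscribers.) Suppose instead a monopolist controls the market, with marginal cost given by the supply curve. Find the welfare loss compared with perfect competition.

$8855.04 thousand

Competitive equilibrium: 158.2 − 0.01Q = 66 + 0.02Q → Q* = 3073.3333, P* = 127.4667.
Marginal revenue: MR = 158.2 − 0.02Q. Set MR = MC: 158.2 − 0.02Q = 66 + 0.02Q → Q_m = 2305.
Price P_m = 158.2 − 0.01·2305 = 135.15; MC(Q_m) = 66 + 0.02·2305 = 112.1.
Competitive Q* = 3073.3333, so ΔQ = 768.3333; wedge = 135.15 − 112.1 = 23.05.
Deadweight loss = ½ × 768.3333 × 23.05 = $8855.04 thousand.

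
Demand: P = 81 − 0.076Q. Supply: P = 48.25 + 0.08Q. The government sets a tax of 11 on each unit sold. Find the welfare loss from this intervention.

387.82

Competitive equilibrium: 81 − 0.076Q = 48.25 + 0.08Q → Q* = 209.9359, P* = 65.0449.
With the tax, the buyer price exceeds the seller price by 11: (81 − 0.076Q) − (48.25 + 0.08Q) = 11 → Q' = 139.4231.
ΔQ = 209.9359 − 139.4231 = 70.5128; the wedge equals the tax, 11.
The triangle = ½ × 70.5128 × 11 = 387.82.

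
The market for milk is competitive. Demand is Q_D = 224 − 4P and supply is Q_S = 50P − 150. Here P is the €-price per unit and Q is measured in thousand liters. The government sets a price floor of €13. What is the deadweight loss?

€79.69 thousand

In inverse form: demand P = 56 − 0.25Q, supply P = 3 + 0.02Q.
Competitive equilibrium: 56 − 0.25Q = 3 + 0.02Q → Q* = 196.2963, P* = 6.9259.
At the floor P = 13, quantity demanded = (56 − 13)/0.25 = 172.
Sellers' marginal cost at Q' = 172: 3 + 0.02·172 = 6.44.
ΔQ = 196.2963 − 172 = 24.2963; wedge = 13 − 6.44 = 6.56.
Welfare loss = ½ × 24.2963 × 6.56 = €79.69 thousand.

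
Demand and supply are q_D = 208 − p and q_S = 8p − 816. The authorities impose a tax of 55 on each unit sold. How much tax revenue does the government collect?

In inverse form: demand p = 208 − q, supply p = 102 + 0.125q.
Competitive equilibrium: 208 − q = 102 + 0.125q → q* = 94.2222, p* = 113.7778.
With the tax, the buyer price exceeds the seller price by 55: (208 − q) − (102 + 0.125q) = 55 → q' = 45.3333.
Tax revenue = 55 × 45.3333 = 2493.33.

2493.33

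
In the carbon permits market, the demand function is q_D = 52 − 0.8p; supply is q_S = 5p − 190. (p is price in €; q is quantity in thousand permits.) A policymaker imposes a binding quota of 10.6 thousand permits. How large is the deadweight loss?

In inverse form: demand p = 65 − 1.25q, supply p = 38 + 0.2q.
Competitive equilibrium: 65 − 1.25q = 38 + 0.2q → q* = 18.6207, p* = 41.7241.
At q = 10.6: demand price = 65 − 1.25·10.6 = 51.75; supply price = 38 + 0.2·10.6 = 40.12.
Δq = 18.6207 − 10.6 = 8.0207; wedge = 51.75 − 40.12 = 11.63.
Welfare loss = ½ × 8.0207 × 11.63 = €46.64 thousand.

€46.64 thousand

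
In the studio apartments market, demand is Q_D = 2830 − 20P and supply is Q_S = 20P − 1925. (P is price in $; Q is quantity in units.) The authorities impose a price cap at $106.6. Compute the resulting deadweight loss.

In inverse form: demand P = 141.5 − 0.05Q, supply P = 96.25 + 0.05Q.
Competitive equilibrium: 141.5 − 0.05Q = 96.25 + 0.05Q → Q* = 452.5, P* = 118.875.
At the ceiling P = 106.6, quantity supplied = (106.6 − 96.25)/0.05 = 207.
Willingness to pay at Q' = 207: 141.5 − 0.05·207 = 131.15.
ΔQ = 452.5 − 207 = 245.5; wedge = 131.15 − 106.6 = 24.55.
Deadweight loss = ½ × 245.5 × 24.55 = $3013.51.

$3013.51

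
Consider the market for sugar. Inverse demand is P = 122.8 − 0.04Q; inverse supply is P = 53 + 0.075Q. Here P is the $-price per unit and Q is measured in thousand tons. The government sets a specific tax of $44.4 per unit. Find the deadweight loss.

$8571.13 thousand

Competitive equilibrium: 122.8 − 0.04Q = 53 + 0.075Q → Q* = 606.9565, P* = 98.5217.
With the tax, the buyer price exceeds the seller price by 44.4: (122.8 − 0.04Q) − (53 + 0.075Q) = 44.4 → Q' = 220.8696.
ΔQ = 606.9565 − 220.8696 = 386.0869; the wedge equals the tax, 44.4.
Deadweight loss = ½ × 386.0869 × 44.4 = $8571.13 thousand.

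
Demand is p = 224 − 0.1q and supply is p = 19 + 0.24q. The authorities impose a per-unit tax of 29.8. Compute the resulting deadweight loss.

Competitive equilibrium: 224 − 0.1q = 19 + 0.24q → q* = 602.9412, p* = 163.7059.
With the tax, the buyer price exceeds the seller price by 29.8: (224 − 0.1q) − (19 + 0.24q) = 29.8 → q' = 515.2941.
Δq = 602.9412 − 515.2941 = 87.6471; the wedge equals the tax, 29.8.
The triangle = ½ × 87.6471 × 29.8 = 1305.94.

1305.94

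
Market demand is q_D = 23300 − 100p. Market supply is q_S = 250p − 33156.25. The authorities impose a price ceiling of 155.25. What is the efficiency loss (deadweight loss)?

In inverse form: demand p = 233 − 0.01q, supply p = 132.625 + 0.004q.
Competitive equilibrium: 233 − 0.01q = 132.625 + 0.004q → q* = 7169.6429, p* = 161.3036.
At the ceiling p = 155.25, quantity supplied = (155.25 − 132.625)/0.004 = 5656.25.
Willingness to pay at q' = 5656.25: 233 − 0.01·5656.25 = 176.4375.
Δq = 7169.6429 − 5656.25 = 1513.3929; wedge = 176.4375 − 155.25 = 21.1875.
The triangle = ½ × 1513.3929 × 21.1875 = 16032.51.

16032.51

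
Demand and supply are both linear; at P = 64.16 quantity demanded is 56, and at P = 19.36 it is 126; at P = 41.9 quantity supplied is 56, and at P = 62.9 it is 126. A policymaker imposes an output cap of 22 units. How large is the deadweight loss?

Demand slope = (19.36 − 64.16)/(126 − 56) = −0.64, so P = 100 − 0.64Q.
Supply slope = (62.9 − 41.9)/(126 − 56) = 0.3, so P = 25.1 + 0.3Q.
Competitive equilibrium: 100 − 0.64Q = 25.1 + 0.3Q → Q* = 79.6809, P* = 49.0043.
At Q = 22: demand price = 100 − 0.64·22 = 85.92; supply price = 25.1 + 0.3·22 = 31.7.
ΔQ = 79.6809 − 22 = 57.6809; wedge = 85.92 − 31.7 = 54.22.
DWL = ½ × 57.6809 × 54.22 = 1563.73.

1563.73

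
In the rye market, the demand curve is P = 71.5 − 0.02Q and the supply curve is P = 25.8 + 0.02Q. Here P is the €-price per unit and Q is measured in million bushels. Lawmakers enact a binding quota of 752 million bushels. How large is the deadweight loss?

Competitive equilibrium: 71.5 − 0.02Q = 25.8 + 0.02Q → Q* = 1142.5, P* = 48.65.
At Q = 752: demand price = 71.5 − 0.02·752 = 56.46; supply price = 25.8 + 0.02·752 = 40.84.
ΔQ = 1142.5 − 752 = 390.5; wedge = 56.46 − 40.84 = 15.62.
The triangle = ½ × 390.5 × 15.62 = €3049.805 million.

€3049.805 million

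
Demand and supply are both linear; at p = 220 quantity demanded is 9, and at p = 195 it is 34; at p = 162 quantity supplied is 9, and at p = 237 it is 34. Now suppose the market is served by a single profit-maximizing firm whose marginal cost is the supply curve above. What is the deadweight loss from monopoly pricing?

Demand slope = (195 − 220)/(34 − 9) = −1, so p = 229 − q.
Supply slope = (237 − 162)/(34 − 9) = 3, so p = 135 + 3q.
Competitive equilibrium: 229 − q = 135 + 3q → q* = 23.5, p* = 205.5.
Marginal revenue: MR = 229 − 2q. Set MR = MC: 229 − 2q = 135 + 3q → q_m = 18.8.
Price p_m = 229 − 1·18.8 = 210.2; MC(q_m) = 135 + 3·18.8 = 191.4.
Competitive q* = 23.5, so Δq = 4.7; wedge = 210.2 − 191.4 = 18.8.
DWL = ½ × 4.7 × 18.8 = 44.18.

44.18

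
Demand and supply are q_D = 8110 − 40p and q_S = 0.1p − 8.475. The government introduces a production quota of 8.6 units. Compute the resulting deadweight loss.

50.39

In inverse form: demand p = 202.75 − 0.025q, supply p = 84.75 + 10q.
Competitive equilibrium: 202.75 − 0.025q = 84.75 + 10q → q* = 11.7706, p* = 202.4557.
At q = 8.6: demand price = 202.75 − 0.025·8.6 = 202.535; supply price = 84.75 + 10·8.6 = 170.75.
Δq = 11.7706 − 8.6 = 3.1706; wedge = 202.535 − 170.75 = 31.785.
The triangle = ½ × 3.1706 × 31.785 = 50.39.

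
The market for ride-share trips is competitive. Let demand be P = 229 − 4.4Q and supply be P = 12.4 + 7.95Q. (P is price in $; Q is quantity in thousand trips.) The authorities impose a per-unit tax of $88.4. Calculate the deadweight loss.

Competitive equilibrium: 229 − 4.4Q = 12.4 + 7.95Q → Q* = 17.5385, P* = 151.8308.
With the tax, the buyer price exceeds the seller price by 88.4: (229 − 4.4Q) − (12.4 + 7.95Q) = 88.4 → Q' = 10.3806.
ΔQ = 17.5385 − 10.3806 = 7.1579; the wedge equals the tax, 88.4.
Deadweight loss = ½ × 7.1579 × 88.4 = $316.38 thousand.

$316.38 thousand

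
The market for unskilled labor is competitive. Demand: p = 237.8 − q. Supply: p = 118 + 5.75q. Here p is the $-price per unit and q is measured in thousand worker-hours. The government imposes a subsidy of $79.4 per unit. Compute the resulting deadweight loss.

Competitive equilibrium: 237.8 − q = 118 + 5.75q → q* = 17.7481, p* = 220.0519.
The subsidy lowers effective supply by 79.4: p = 38.6 + 5.75q.
New quantity: 237.8 − q = 38.6 + 5.75q → q' = 29.5111.
Overproduction Δq = 29.5111 − 17.7481 = 11.763; wedge = subsidy = 79.4.
Deadweight loss = ½ × 11.763 × 79.4 = $466.99 thousand.

$466.99 thousand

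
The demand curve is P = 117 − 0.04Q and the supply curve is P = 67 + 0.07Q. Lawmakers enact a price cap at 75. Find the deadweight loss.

6367.72

Competitive equilibrium: 117 − 0.04Q = 67 + 0.07Q → Q* = 454.5455, P* = 98.8182.
At the ceiling P = 75, quantity supplied = (75 − 67)/0.07 = 114.2857.
Willingness to pay at Q' = 114.2857: 117 − 0.04·114.2857 = 112.4286.
ΔQ = 454.5455 − 114.2857 = 340.2598; wedge = 112.4286 − 75 = 37.4286.
Welfare loss = ½ × 340.2598 × 37.4286 = 6367.72.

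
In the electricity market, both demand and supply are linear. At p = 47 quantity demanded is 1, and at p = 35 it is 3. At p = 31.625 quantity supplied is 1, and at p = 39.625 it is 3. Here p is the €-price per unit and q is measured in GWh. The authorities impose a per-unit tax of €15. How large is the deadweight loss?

Demand slope = (35 − 47)/(3 − 1) = −6, so p = 53 − 6q.
Supply slope = (39.625 − 31.625)/(3 − 1) = 4, so p = 27.625 + 4q.
Competitive equilibrium: 53 − 6q = 27.625 + 4q → q* = 2.5375, p* = 37.775.
With the tax, the buyer price exceeds the seller price by 15: (53 − 6q) − (27.625 + 4q) = 15 → q' = 1.0375.
Δq = 2.5375 − 1.0375 = 1.5; the wedge equals the tax, 15.
The triangle = ½ × 1.5 × 15 = €11.25.

€11.25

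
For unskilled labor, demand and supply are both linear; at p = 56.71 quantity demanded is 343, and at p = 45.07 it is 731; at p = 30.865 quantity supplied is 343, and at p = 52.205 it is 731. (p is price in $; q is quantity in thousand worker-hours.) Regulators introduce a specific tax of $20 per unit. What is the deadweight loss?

$2352.94 thousand

Demand slope = (45.07 − 56.71)/(731 − 343) = −0.03, so p = 67 − 0.03q.
Supply slope = (52.205 − 30.865)/(731 − 343) = 0.055, so p = 12 + 0.055q.
Competitive equilibrium: 67 − 0.03q = 12 + 0.055q → q* = 647.0588, p* = 47.5882.
With the tax, the buyer price exceeds the seller price by 20: (67 − 0.03q) − (12 + 0.055q) = 20 → q' = 411.7647.
Δq = 647.0588 − 411.7647 = 235.2941; the wedge equals the tax, 20.
Welfare loss = ½ × 235.2941 × 20 = $2352.94 thousand.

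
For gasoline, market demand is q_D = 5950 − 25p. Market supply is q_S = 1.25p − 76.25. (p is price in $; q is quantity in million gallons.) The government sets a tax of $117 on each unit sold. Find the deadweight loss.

$8148.21 million

In inverse form: demand p = 238 − 0.04q, supply p = 61 + 0.8q.
Competitive equilibrium: 238 − 0.04q = 61 + 0.8q → q* = 210.7143, p* = 229.5714.
With the tax, the buyer price exceeds the seller price by 117: (238 − 0.04q) − (61 + 0.8q) = 117 → q' = 71.4286.
Δq = 210.7143 − 71.4286 = 139.2857; the wedge equals the tax, 117.
The triangle = ½ × 139.2857 × 117 = $8148.21 million.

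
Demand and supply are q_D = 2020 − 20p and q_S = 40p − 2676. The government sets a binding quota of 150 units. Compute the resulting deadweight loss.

3480.82

In inverse form: demand p = 101 − 0.05q, supply p = 66.9 + 0.025q.
Competitive equilibrium: 101 − 0.05q = 66.9 + 0.025q → q* = 454.6667, p* = 78.2667.
At q = 150: demand price = 101 − 0.05·150 = 93.5; supply price = 66.9 + 0.025·150 = 70.65.
Δq = 454.6667 − 150 = 304.6667; wedge = 93.5 − 70.65 = 22.85.
Welfare loss = ½ × 304.6667 × 22.85 = 3480.82.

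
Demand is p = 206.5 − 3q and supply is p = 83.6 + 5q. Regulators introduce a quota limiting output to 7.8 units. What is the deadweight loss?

Competitive equilibrium: 206.5 − 3q = 83.6 + 5q → q* = 15.3625, p* = 160.4125.
At q = 7.8: demand price = 206.5 − 3·7.8 = 183.1; supply price = 83.6 + 5·7.8 = 122.6.
Δq = 15.3625 − 7.8 = 7.5625; wedge = 183.1 − 122.6 = 60.5.
DWL = ½ × 7.5625 × 60.5 = 228.77.

228.77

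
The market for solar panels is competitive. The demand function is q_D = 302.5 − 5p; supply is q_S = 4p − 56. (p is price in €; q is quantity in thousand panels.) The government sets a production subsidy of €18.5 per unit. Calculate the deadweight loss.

In inverse form: demand p = 60.5 − 0.2q, supply p = 14 + 0.25q.
Competitive equilibrium: 60.5 − 0.2q = 14 + 0.25q → q* = 103.3333, p* = 39.8333.
The subsidy lowers effective supply by 18.5: p = 0.25q − 4.5.
New quantity: 60.5 − 0.2q = 0.25q − 4.5 → q' = 144.4444.
Overproduction Δq = 144.4444 − 103.3333 = 41.1111; wedge = subsidy = 18.5.
Welfare loss = ½ × 41.1111 × 18.5 = €380.28 thousand.

€380.28 thousand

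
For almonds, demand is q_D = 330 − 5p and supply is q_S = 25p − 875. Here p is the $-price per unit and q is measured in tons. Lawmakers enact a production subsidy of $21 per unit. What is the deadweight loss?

$918.75

In inverse form: demand p = 66 − 0.2q, supply p = 35 + 0.04q.
Competitive equilibrium: 66 − 0.2q = 35 + 0.04q → q* = 129.1667, p* = 40.1667.
The subsidy lowers effective supply by 21: p = 14 + 0.04q.
New quantity: 66 − 0.2q = 14 + 0.04q → q' = 216.6667.
Overproduction Δq = 216.6667 − 129.1667 = 87.5; wedge = subsidy = 21.
DWL = ½ × 87.5 × 21 = $918.75.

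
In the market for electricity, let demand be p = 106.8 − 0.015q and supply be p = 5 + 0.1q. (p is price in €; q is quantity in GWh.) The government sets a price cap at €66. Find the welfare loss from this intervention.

€4355.32

Competitive equilibrium: 106.8 − 0.015q = 5 + 0.1q → q* = 885.2174, p* = 93.5217.
At the ceiling p = 66, quantity supplied = (66 − 5)/0.1 = 610.
Willingness to pay at q' = 610: 106.8 − 0.015·610 = 97.65.
Δq = 885.2174 − 610 = 275.2174; wedge = 97.65 − 66 = 31.65.
Welfare loss = ½ × 275.2174 × 31.65 = €4355.32.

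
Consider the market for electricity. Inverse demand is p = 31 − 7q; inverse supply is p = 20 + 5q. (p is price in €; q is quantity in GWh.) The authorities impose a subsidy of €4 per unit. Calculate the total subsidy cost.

€5

Competitive equilibrium: 31 − 7q = 20 + 5q → q* = 0.9167, p* = 24.5833.
The subsidy lowers effective supply by 4: p = 16 + 5q.
New quantity: 31 − 7q = 16 + 5q → q' = 1.25.
Total subsidy cost = 4 × 1.25 = €5.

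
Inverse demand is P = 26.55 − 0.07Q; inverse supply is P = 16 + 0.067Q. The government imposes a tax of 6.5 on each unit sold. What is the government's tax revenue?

192.15

Competitive equilibrium: 26.55 − 0.07Q = 16 + 0.067Q → Q* = 77.0073, P* = 21.1595.
With the tax, the buyer price exceeds the seller price by 6.5: (26.55 − 0.07Q) − (16 + 0.067Q) = 6.5 → Q' = 29.562.
Tax revenue = 6.5 × 29.562 = 192.15.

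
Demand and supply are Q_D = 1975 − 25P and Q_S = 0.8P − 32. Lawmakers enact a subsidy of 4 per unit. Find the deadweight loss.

6.20

In inverse form: demand P = 79 − 0.04Q, supply P = 40 + 1.25Q.
Competitive equilibrium: 79 − 0.04Q = 40 + 1.25Q → Q* = 30.2326, P* = 77.7907.
The subsidy lowers effective supply by 4: P = 36 + 1.25Q.
New quantity: 79 − 0.04Q = 36 + 1.25Q → Q' = 33.3333.
Overproduction ΔQ = 33.3333 − 30.2326 = 3.1007; wedge = subsidy = 4.
Welfare loss = ½ × 3.1007 × 4 = 6.20.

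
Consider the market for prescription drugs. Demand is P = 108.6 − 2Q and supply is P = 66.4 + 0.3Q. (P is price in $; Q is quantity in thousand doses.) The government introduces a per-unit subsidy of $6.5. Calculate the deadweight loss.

$9.18 thousand

Competitive equilibrium: 108.6 − 2Q = 66.4 + 0.3Q → Q* = 18.3478, P* = 71.9043.
The subsidy lowers effective supply by 6.5: P = 59.9 + 0.3Q.
New quantity: 108.6 − 2Q = 59.9 + 0.3Q → Q' = 21.1739.
Overproduction ΔQ = 21.1739 − 18.3478 = 2.8261; wedge = subsidy = 6.5.
DWL = ½ × 2.8261 × 6.5 = $9.18 thousand.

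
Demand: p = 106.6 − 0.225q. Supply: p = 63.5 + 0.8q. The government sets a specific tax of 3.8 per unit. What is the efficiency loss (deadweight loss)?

7.04

Competitive equilibrium: 106.6 − 0.225q = 63.5 + 0.8q → q* = 42.0488, p* = 97.139.
With the tax, the buyer price exceeds the seller price by 3.8: (106.6 − 0.225q) − (63.5 + 0.8q) = 3.8 → q' = 38.3415.
Δq = 42.0488 − 38.3415 = 3.7073; the wedge equals the tax, 3.8.
Welfare loss = ½ × 3.7073 × 3.8 = 7.04.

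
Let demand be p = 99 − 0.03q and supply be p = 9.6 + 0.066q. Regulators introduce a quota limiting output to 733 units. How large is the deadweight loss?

1886.547

Competitive equilibrium: 99 − 0.03q = 9.6 + 0.066q → q* = 931.25, p* = 71.0625.
At q = 733: demand price = 99 − 0.03·733 = 77.01; supply price = 9.6 + 0.066·733 = 57.978.
Δq = 931.25 − 733 = 198.25; wedge = 77.01 − 57.978 = 19.032.
Deadweight loss = ½ × 198.25 × 19.032 = 1886.547.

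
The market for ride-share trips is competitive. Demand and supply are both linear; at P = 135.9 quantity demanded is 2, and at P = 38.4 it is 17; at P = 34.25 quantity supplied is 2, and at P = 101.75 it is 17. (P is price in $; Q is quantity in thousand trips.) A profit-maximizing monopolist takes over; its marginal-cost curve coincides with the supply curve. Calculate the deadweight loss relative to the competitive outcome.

$95.88 thousand

Demand slope = (38.4 − 135.9)/(17 − 2) = −6.5, so P = 148.9 − 6.5Q.
Supply slope = (101.75 − 34.25)/(17 − 2) = 4.5, so P = 25.25 + 4.5Q.
Competitive equilibrium: 148.9 − 6.5Q = 25.25 + 4.5Q → Q* = 11.2409, P* = 75.8341.
Marginal revenue: MR = 148.9 − 13Q. Set MR = MC: 148.9 − 13Q = 25.25 + 4.5Q → Q_m = 7.0657.
Price P_m = 148.9 − 6.5·7.0657 = 102.973; MC(Q_m) = 25.25 + 4.5·7.0657 = 57.0457.
Competitive Q* = 11.2409, so ΔQ = 4.1752; wedge = 102.973 − 57.0457 = 45.9273.
The triangle = ½ × 4.1752 × 45.9273 = $95.88 thousand.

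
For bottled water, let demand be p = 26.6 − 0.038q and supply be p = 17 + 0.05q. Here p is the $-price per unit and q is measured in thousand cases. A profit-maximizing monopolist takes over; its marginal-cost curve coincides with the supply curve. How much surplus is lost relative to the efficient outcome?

Competitive equilibrium: 26.6 − 0.038q = 17 + 0.05q → q* = 109.0909, p* = 22.4545.
Marginal revenue: MR = 26.6 − 0.076q. Set MR = MC: 26.6 − 0.076q = 17 + 0.05q → q_m = 76.1905.
Price p_m = 26.6 − 0.038·76.1905 = 23.7048; MC(q_m) = 17 + 0.05·76.1905 = 20.8095.
Competitive q* = 109.0909, so Δq = 32.9004; wedge = 23.7048 − 20.8095 = 2.8953.
DWL = ½ × 32.9004 × 2.8953 = $47.63 thousand.

$47.63 thousand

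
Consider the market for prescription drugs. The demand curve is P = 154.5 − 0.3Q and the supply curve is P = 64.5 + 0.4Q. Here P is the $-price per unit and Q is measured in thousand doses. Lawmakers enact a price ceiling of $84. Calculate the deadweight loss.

Competitive equilibrium: 154.5 − 0.3Q = 64.5 + 0.4Q → Q* = 128.5714, P* = 115.9286.
At the ceiling P = 84, quantity supplied = (84 − 64.5)/0.4 = 48.75.
Willingness to pay at Q' = 48.75: 154.5 − 0.3·48.75 = 139.875.
ΔQ = 128.5714 − 48.75 = 79.8214; wedge = 139.875 − 84 = 55.875.
DWL = ½ × 79.8214 × 55.875 = $2230.01 thousand.

$2230.01 thousand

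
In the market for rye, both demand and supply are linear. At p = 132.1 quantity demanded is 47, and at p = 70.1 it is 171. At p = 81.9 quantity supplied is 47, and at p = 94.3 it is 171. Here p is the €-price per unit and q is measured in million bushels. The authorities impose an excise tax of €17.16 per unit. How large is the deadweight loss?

Demand slope = (70.1 − 132.1)/(171 − 47) = −0.5, so p = 155.6 − 0.5q.
Supply slope = (94.3 − 81.9)/(171 − 47) = 0.1, so p = 77.2 + 0.1q.
Competitive equilibrium: 155.6 − 0.5q = 77.2 + 0.1q → q* = 130.6667, p* = 90.2667.
With the tax, the buyer price exceeds the seller price by 17.16: (155.6 − 0.5q) − (77.2 + 0.1q) = 17.16 → q' = 102.0667.
Δq = 130.6667 − 102.0667 = 28.6; the wedge equals the tax, 17.16.
Welfare loss = ½ × 28.6 × 17.16 = €245.388 million.

€245.388 million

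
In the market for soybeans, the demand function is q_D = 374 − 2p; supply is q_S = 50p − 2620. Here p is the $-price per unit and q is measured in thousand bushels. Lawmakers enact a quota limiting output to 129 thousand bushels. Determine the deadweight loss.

In inverse form: demand p = 187 − 0.5q, supply p = 52.4 + 0.02q.
Competitive equilibrium: 187 − 0.5q = 52.4 + 0.02q → q* = 258.8462, p* = 57.5769.
At q = 129: demand price = 187 − 0.5·129 = 122.5; supply price = 52.4 + 0.02·129 = 54.98.
Δq = 258.8462 − 129 = 129.8462; wedge = 122.5 − 54.98 = 67.52.
The triangle = ½ × 129.8462 × 67.52 = $4383.61 thousand.

$4383.61 thousand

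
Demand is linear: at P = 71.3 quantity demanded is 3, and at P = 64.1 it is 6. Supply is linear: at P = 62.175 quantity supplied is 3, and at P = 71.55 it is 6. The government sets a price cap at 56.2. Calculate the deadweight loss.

Demand slope = (64.1 − 71.3)/(6 − 3) = −2.4, so P = 78.5 − 2.4Q.
Supply slope = (71.55 − 62.175)/(6 − 3) = 3.125, so P = 52.8 + 3.125Q.
Competitive equilibrium: 78.5 − 2.4Q = 52.8 + 3.125Q → Q* = 4.6516, P* = 67.3362.
At the ceiling P = 56.2, quantity supplied = (56.2 − 52.8)/3.125 = 1.088.
Willingness to pay at Q' = 1.088: 78.5 − 2.4·1.088 = 75.8888.
ΔQ = 4.6516 − 1.088 = 3.5636; wedge = 75.8888 − 56.2 = 19.6888.
DWL = ½ × 3.5636 × 19.6888 = 35.08.

35.08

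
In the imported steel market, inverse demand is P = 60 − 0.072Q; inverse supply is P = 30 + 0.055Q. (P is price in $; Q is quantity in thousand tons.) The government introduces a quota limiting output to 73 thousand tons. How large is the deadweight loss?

$1691.70 thousand

Competitive equilibrium: 60 − 0.072Q = 30 + 0.055Q → Q* = 236.2205, P* = 42.9921.
At Q = 73: demand price = 60 − 0.072·73 = 54.744; supply price = 30 + 0.055·73 = 34.015.
ΔQ = 236.2205 − 73 = 163.2205; wedge = 54.744 − 34.015 = 20.729.
Deadweight loss = ½ × 163.2205 × 20.729 = $1691.70 thousand.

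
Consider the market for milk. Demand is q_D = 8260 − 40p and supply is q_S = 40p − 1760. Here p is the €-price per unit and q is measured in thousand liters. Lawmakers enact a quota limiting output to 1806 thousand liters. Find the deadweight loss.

In inverse form: demand p = 206.5 − 0.025q, supply p = 44 + 0.025q.
Competitive equilibrium: 206.5 − 0.025q = 44 + 0.025q → q* = 3250, p* = 125.25.
At q = 1806: demand price = 206.5 − 0.025·1806 = 161.35; supply price = 44 + 0.025·1806 = 89.15.
Δq = 3250 − 1806 = 1444; wedge = 161.35 − 89.15 = 72.2.
Welfare loss = ½ × 1444 × 72.2 = €52128.40 thousand.

€52128.40 thousand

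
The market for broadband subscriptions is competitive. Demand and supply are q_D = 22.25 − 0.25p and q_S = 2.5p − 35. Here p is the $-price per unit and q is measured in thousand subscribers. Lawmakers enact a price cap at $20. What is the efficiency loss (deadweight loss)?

$9.20 thousand

In inverse form: demand p = 89 − 4q, supply p = 14 + 0.4q.
Competitive equilibrium: 89 − 4q = 14 + 0.4q → q* = 17.0455, p* = 20.8182.
At the ceiling p = 20, quantity supplied = (20 − 14)/0.4 = 15.
Willingness to pay at q' = 15: 89 − 4·15 = 29.
Δq = 17.0455 − 15 = 2.0455; wedge = 29 − 20 = 9.
The triangle = ½ × 2.0455 × 9 = $9.20 thousand.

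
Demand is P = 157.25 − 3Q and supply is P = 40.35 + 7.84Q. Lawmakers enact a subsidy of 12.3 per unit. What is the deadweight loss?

6.98

Competitive equilibrium: 157.25 − 3Q = 40.35 + 7.84Q → Q* = 10.7841, P* = 124.8976.
The subsidy lowers effective supply by 12.3: P = 28.05 + 7.84Q.
New quantity: 157.25 − 3Q = 28.05 + 7.84Q → Q' = 11.9188.
Overproduction ΔQ = 11.9188 − 10.7841 = 1.1347; wedge = subsidy = 12.3.
Deadweight loss = ½ × 1.1347 × 12.3 = 6.98.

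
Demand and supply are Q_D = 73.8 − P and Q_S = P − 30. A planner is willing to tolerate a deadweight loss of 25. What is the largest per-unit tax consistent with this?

10

In inverse form: demand P = 73.8 − Q, supply P = 30 + Q.
Competitive equilibrium: 73.8 − Q = 30 + Q → Q* = 21.9, P* = 51.9.
A tax t gives ΔQ = t/2 and wedge t, so DWL = t²/4.
t²/4 = 25 → t² = 100 → t = 10.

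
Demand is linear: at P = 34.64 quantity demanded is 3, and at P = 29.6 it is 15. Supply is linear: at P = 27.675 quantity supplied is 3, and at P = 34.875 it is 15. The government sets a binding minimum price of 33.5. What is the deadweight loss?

Demand slope = (29.6 − 34.64)/(15 − 3) = −0.42, so P = 35.9 − 0.42Q.
Supply slope = (34.875 − 27.675)/(15 − 3) = 0.6, so P = 25.875 + 0.6Q.
Competitive equilibrium: 35.9 − 0.42Q = 25.875 + 0.6Q → Q* = 9.8284, P* = 31.7721.
At the floor P = 33.5, quantity demanded = (35.9 − 33.5)/0.42 = 5.7143.
Sellers' marginal cost at Q' = 5.7143: 25.875 + 0.6·5.7143 = 29.3036.
ΔQ = 9.8284 − 5.7143 = 4.1141; wedge = 33.5 − 29.3036 = 4.1964.
Welfare loss = ½ × 4.1141 × 4.1964 = 8.63.

8.63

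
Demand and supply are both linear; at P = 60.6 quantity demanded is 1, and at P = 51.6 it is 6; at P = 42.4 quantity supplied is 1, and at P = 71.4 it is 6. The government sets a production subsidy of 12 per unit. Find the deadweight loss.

Demand slope = (51.6 − 60.6)/(6 − 1) = −1.8, so P = 62.4 − 1.8Q.
Supply slope = (71.4 − 42.4)/(6 − 1) = 5.8, so P = 36.6 + 5.8Q.
Competitive equilibrium: 62.4 − 1.8Q = 36.6 + 5.8Q → Q* = 3.3947, P* = 56.2895.
The subsidy lowers effective supply by 12: P = 24.6 + 5.8Q.
New quantity: 62.4 − 1.8Q = 24.6 + 5.8Q → Q' = 4.9737.
Overproduction ΔQ = 4.9737 − 3.3947 = 1.579; wedge = subsidy = 12.
DWL = ½ × 1.579 × 12 = 9.47.

9.47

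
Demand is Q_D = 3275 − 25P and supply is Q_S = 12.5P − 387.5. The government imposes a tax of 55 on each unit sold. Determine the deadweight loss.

In inverse form: demand P = 131 − 0.04Q, supply P = 31 + 0.08Q.
Competitive equilibrium: 131 − 0.04Q = 31 + 0.08Q → Q* = 833.3333, P* = 97.6667.
With the tax, the buyer price exceeds the seller price by 55: (131 − 0.04Q) − (31 + 0.08Q) = 55 → Q' = 375.
ΔQ = 833.3333 − 375 = 458.3333; the wedge equals the tax, 55.
Deadweight loss = ½ × 458.3333 × 55 = 12604.17.

12604.17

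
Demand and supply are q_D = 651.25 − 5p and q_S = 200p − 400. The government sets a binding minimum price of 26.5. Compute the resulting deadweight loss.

In inverse form: demand p = 130.25 − 0.2q, supply p = 2 + 0.005q.
Competitive equilibrium: 130.25 − 0.2q = 2 + 0.005q → q* = 625.6098, p* = 5.128.
At the floor p = 26.5, quantity demanded = (130.25 − 26.5)/0.2 = 518.75.
Sellers' marginal cost at q' = 518.75: 2 + 0.005·518.75 = 4.5938.
Δq = 625.6098 − 518.75 = 106.8598; wedge = 26.5 − 4.5938 = 21.9062.
The triangle = ½ × 106.8598 × 21.9062 = 1170.45.

1170.45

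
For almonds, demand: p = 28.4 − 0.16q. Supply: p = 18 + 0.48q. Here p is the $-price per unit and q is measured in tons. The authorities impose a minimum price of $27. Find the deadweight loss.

$18

Competitive equilibrium: 28.4 − 0.16q = 18 + 0.48q → q* = 16.25, p* = 25.8.
At the floor p = 27, quantity demanded = (28.4 − 27)/0.16 = 8.75.
Sellers' marginal cost at q' = 8.75: 18 + 0.48·8.75 = 22.2.
Δq = 16.25 − 8.75 = 7.5; wedge = 27 − 22.2 = 4.8.
DWL = ½ × 7.5 × 4.8 = $18.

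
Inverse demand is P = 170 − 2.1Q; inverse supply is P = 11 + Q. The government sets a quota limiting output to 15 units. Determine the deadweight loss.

2041.33

Competitive equilibrium: 170 − 2.1Q = 11 + Q → Q* = 51.2903, P* = 62.2903.
At Q = 15: demand price = 170 − 2.1·15 = 138.5; supply price = 11 + 1·15 = 26.
ΔQ = 51.2903 − 15 = 36.2903; wedge = 138.5 − 26 = 112.5.
Deadweight loss = ½ × 36.2903 × 112.5 = 2041.33.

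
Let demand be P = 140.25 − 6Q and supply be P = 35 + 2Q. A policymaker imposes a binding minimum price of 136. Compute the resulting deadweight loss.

Competitive equilibrium: 140.25 − 6Q = 35 + 2Q → Q* = 13.15625, P* = 61.3125.
At the floor P = 136, quantity demanded = (140.25 − 136)/6 = 0.70833.
Sellers' marginal cost at Q' = 0.70833: 35 + 2·0.70833 = 36.41666.
ΔQ = 13.15625 − 0.70833 = 12.44792; wedge = 136 − 36.41666 = 99.58334.
DWL = ½ × 12.44792 × 99.58334 = 619.80.

619.80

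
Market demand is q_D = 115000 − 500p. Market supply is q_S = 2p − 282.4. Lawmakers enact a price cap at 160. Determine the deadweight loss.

In inverse form: demand p = 230 − 0.002q, supply p = 141.2 + 0.5q.
Competitive equilibrium: 230 − 0.002q = 141.2 + 0.5q → q* = 176.8924, p* = 229.6462.
At the ceiling p = 160, quantity supplied = (160 − 141.2)/0.5 = 37.6.
Willingness to pay at q' = 37.6: 230 − 0.002·37.6 = 229.9248.
Δq = 176.8924 − 37.6 = 139.2924; wedge = 229.9248 − 160 = 69.9248.
Deadweight loss = ½ × 139.2924 × 69.9248 = 4870.

4870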